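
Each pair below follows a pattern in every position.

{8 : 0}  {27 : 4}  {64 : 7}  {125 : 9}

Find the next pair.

{216 : 10}

First value goes 8, 27, 64, 125 → 216 (perfect cubes: 2³, 3³, 4³, …).
Second value: differences are 4, 3, 2, … (decreasing by 1 each time), so 0, 4, 7, 9 → 10.
So the next pair is {216 : 10}.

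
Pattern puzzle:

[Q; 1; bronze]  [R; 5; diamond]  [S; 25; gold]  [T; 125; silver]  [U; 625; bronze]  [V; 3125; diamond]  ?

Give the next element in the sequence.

[W; 15625; gold]

Letter goes Q, R, S, T, U, V → W (letters move forward 1 place in the alphabet).
For the second coordinate, ×5 each step: 1, 5, 25, 125, 625, 3125 → 15625.
For the rank, repeats bronze → diamond → gold → silver: bronze, diamond, gold, silver, bronze, diamond → gold.
Combining the parts gives [W; 15625; gold].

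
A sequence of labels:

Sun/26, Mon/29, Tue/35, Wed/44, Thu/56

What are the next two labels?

Day: runs through the weekdays Mon→Sun, so Sun, Mon, Tue, Wed, Thu → Fri → Sat.
Second component goes 26, 29, 35, 44, 56 → 71 → 89 (differences are 3, 6, 9, … (increasing by 3 each time)).
So the next two labels are Fri/71 and Sat/89.

Fri/71, Sat/89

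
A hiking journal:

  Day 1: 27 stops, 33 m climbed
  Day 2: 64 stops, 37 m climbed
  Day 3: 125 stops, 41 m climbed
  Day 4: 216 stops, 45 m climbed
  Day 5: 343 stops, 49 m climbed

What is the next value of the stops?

512

Stops — perfect cubes: 3³, 4³, 5³, …: 27, 64, 125, 216, 343 → 512.
For the m climbed, +4 each step: 33, 37, 41, 45, 49 → 53.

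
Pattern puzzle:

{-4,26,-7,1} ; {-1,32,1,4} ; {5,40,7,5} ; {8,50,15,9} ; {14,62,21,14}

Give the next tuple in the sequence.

First component: alternating steps +3, +6, +3, +6, …, so -4, -1, 5, 8, 14 → 17.
Second component: differences are 6, 8, 10, … (increasing by 2 each time); 26, 32, 40, 50, 62 → 76.
Third component goes -7, 1, 7, 15, 21 → 29 (alternating steps +8, +6, +8, +6, …).
Fourth component: 1, 4, 5, 9, 14 → 23 (each term is the sum of the two before it).
Combining the parts gives {17,76,29,23}.

{17,76,29,23}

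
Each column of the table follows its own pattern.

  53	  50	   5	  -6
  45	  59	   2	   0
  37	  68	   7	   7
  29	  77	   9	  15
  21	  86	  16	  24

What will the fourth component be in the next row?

34

Fourth component: differences are 6, 7, 8, … (increasing by 1 each time); -6, 0, 7, 15, 24 → 34.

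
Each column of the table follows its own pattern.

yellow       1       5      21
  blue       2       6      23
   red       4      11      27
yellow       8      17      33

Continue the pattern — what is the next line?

Colour — repeats yellow → blue → red: yellow, blue, red, yellow → blue.
Second component: ×2 each step, so 1, 2, 4, 8 → 16.
For the third component, each term is the sum of the two before it: 5, 6, 11, 17 → 28.
Fourth component: differences are 2, 4, 6, … (increasing by 2 each time); 21, 23, 27, 33 → 41.
Combining the parts gives blue  16  28  41.

blue  16  28  41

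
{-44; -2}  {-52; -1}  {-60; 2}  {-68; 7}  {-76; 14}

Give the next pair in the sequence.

{-84; 23}

First part: −8 each step, so -44, -52, -60, -68, -76 → -84.
For the second part, differences are 1, 3, 5, … (increasing by 2 each time): -2, -1, 2, 7, 14 → 23.
Combining the parts gives {-84; 23}.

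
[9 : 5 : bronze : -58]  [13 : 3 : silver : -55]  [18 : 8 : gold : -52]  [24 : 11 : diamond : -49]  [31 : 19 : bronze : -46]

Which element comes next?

[39 : 30 : silver : -43]

First entry: differences are 4, 5, 6, … (increasing by 1 each time), so 9, 13, 18, 24, 31 → 39.
Second entry goes 5, 3, 8, 11, 19 → 30 (each term is the sum of the two before it).
Rank: bronze, silver, gold, diamond, bronze → silver (repeats bronze → silver → gold → diamond).
Fourth entry: +3 each step, so -58, -55, -52, -49, -46 → -43.
So the next element is [39 : 30 : silver : -43].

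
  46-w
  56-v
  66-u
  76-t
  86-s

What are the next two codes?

First component: +10 each step; 46, 56, 66, 76, 86 → 96 → 106.
Letter goes w, v, u, t, s → r → q (letters move back 1 place in the alphabet).
Putting the parts together: 96-r and then 106-q.

96-r then 106-q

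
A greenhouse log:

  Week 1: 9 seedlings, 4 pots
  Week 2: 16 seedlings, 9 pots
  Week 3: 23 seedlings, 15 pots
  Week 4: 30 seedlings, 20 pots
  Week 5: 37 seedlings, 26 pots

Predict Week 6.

44 seedlings, 31 pots

Seedlings — +7 each step: 9, 16, 23, 30, 37 → 44.
Pots — alternating steps +5, +6, +5, +6, …: 4, 9, 15, 20, 26 → 31.
So the next line is 44 seedlings, 31 pots.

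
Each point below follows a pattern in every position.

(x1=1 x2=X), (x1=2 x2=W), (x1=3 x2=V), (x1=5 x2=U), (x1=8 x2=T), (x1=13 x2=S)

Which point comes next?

(x1=21 x2=R)

X1 goes 1, 2, 3, 5, 8, 13 → 21 (each term is the sum of the two before it).
X2: letters move back 1 place in the alphabet, so X, W, V, U, T, S → R.
So the next point is (x1=21 x2=R).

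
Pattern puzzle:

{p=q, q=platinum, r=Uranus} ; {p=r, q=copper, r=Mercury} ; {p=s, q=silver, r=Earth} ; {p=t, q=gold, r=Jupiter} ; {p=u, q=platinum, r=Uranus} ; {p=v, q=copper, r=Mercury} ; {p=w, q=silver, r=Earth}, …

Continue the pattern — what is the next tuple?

{p=x, q=gold, r=Jupiter}

P: letters move forward 1 place in the alphabet, so q, r, s, t, u, v, w → x.
Q: repeats platinum → copper → silver → gold, so platinum, copper, silver, gold, platinum, copper, silver → gold.
R: repeats Uranus → Mercury → Earth → Jupiter; Uranus, Mercury, Earth, Jupiter, Uranus, Mercury, Earth → Jupiter.
Putting it together: {p=x, q=gold, r=Jupiter}.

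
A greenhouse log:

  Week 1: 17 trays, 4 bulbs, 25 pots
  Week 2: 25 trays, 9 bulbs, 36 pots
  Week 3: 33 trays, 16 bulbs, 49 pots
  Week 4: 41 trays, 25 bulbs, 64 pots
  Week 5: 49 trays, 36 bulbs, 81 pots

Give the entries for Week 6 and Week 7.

Trays: +8 each step; 17, 25, 33, 41, 49 → 57 → 65.
Bulbs: 4, 9, 16, 25, 36 → 49 → 64 (perfect squares: 2², 3², 4², …).
Pots: perfect squares: 5², 6², 7², …, so 25, 36, 49, 64, 81 → 100 → 121.
So the next two lines are 57 trays, 49 bulbs, 100 pots and 65 trays, 64 bulbs, 121 pots.

57 trays, 49 bulbs, 100 pots; 65 trays, 64 bulbs, 121 pots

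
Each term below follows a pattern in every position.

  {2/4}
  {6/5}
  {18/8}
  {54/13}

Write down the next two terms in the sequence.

{162/20}, {486/29}

First coordinate goes 2, 6, 18, 54 → 162 → 486 (×3 each step).
Second coordinate — differences are 1, 3, 5, … (increasing by 2 each time): 4, 5, 8, 13 → 20 → 29.
Putting the parts together: {162/20} and then {486/29}.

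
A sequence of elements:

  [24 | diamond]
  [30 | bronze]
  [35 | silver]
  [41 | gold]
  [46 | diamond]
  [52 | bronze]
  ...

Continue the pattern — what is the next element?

[57 | silver]

First value: alternating steps +6, +5, +6, +5, …, so 24, 30, 35, 41, 46, 52 → 57.
Rank: repeats diamond → bronze → silver → gold, so diamond, bronze, silver, gold, diamond, bronze → silver.
Combining the parts gives [57 | silver].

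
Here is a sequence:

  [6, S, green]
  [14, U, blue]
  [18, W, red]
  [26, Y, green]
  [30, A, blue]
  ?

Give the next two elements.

[38, C, red], [42, E, green]

First slot: alternating steps +8, +4, +8, +4, …; 6, 14, 18, 26, 30 → 38 → 42.
Letter: S, U, W, Y, A → C → E (letters move forward 2 places in the alphabet, wrapping Z→A).
Colour — repeats green → blue → red: green, blue, red, green, blue → red → green.
Putting the parts together: [38, C, red] and then [42, E, green].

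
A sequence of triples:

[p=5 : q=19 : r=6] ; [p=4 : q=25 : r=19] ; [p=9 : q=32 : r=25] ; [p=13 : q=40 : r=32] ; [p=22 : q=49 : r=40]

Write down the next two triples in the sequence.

P goes 5, 4, 9, 13, 22 → 35 → 57 (each term is the sum of the two before it).
For the q, differences are 6, 7, 8, … (increasing by 1 each time): 19, 25, 32, 40, 49 → 59 → 70.
R — always the previous value of the q: 6, 19, 25, 32, 40 → 49 → 59.
So the next two triples are [p=35 : q=59 : r=49] and [p=57 : q=70 : r=59].

[p=35 : q=59 : r=49], [p=57 : q=70 : r=59]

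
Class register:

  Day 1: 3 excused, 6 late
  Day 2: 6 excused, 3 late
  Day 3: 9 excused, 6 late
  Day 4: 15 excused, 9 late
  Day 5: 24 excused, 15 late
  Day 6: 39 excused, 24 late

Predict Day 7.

63 excused, 39 late

For the excused, each term is the sum of the two before it: 3, 6, 9, 15, 24, 39 → 63.
Late — always the previous value of the excused: 6, 3, 6, 9, 15, 24 → 39.
So the next row is 63 excused, 39 late.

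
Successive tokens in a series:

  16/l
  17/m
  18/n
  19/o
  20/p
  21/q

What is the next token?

22/r

First component: +1 each step; 16, 17, 18, 19, 20, 21 → 22.
For the letter, letters move forward 1 place in the alphabet: l, m, n, o, p, q → r.
So the next token is 22/r.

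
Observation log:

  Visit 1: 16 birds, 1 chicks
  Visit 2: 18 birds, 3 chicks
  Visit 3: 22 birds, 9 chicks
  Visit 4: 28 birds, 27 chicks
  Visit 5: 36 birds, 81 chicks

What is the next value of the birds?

Birds goes 16, 18, 22, 28, 36 → 46 (differences are 2, 4, 6, … (increasing by 2 each time)).

46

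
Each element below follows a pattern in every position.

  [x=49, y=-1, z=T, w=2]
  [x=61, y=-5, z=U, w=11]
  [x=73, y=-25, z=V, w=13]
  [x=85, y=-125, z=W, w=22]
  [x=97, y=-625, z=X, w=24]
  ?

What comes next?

[x=109, y=-3125, z=Y, w=33]

X — +12 each step: 49, 61, 73, 85, 97 → 109.
Y: ×5 each step, so -1, -5, -25, -125, -625 → -3125.
Z: letters move forward 1 place in the alphabet, so T, U, V, W, X → Y.
W: 2, 11, 13, 22, 24 → 33 (alternating steps +9, +2, +9, +2, …).
So the next element is [x=109, y=-3125, z=Y, w=33].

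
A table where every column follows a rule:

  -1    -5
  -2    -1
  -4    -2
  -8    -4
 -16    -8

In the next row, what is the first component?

-32

First component — ×2 each step: -1, -2, -4, -8, -16 → -32.
Second component: always the previous value of the first component; -5, -1, -2, -4, -8 → -16.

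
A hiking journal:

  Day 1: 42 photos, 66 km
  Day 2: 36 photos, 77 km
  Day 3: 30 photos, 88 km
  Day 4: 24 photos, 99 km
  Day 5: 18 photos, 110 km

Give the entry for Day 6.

For the photos, −6 each step: 42, 36, 30, 24, 18 → 12.
Km: +11 each step; 66, 77, 88, 99, 110 → 121.
Putting it together: 12 photos, 121 km.

12 photos, 121 km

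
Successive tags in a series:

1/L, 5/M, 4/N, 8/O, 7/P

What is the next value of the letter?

Q

Letter — letters move forward 1 place in the alphabet: L, M, N, O, P → Q.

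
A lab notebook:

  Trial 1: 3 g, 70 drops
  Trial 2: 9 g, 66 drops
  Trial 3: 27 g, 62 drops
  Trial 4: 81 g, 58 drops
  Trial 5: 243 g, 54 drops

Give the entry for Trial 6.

G: ×3 each step; 3, 9, 27, 81, 243 → 729.
Drops goes 70, 66, 62, 58, 54 → 50 (−4 each step).
Putting it together: 729 g, 50 drops.

729 g, 50 drops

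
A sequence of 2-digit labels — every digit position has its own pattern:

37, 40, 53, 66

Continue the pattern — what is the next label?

For the first digit, +1 each step, mod 10: 3, 4, 5, 6 → 7.
Second digit: +3 each step, mod 10, so 7, 0, 3, 6 → 9.
So the next label is 79.

79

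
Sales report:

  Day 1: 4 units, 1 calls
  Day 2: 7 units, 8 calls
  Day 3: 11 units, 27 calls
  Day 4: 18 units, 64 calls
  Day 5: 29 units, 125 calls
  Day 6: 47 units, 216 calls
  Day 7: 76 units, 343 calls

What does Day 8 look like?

Units: each term is the sum of the two before it; 4, 7, 11, 18, 29, 47, 76 → 123.
Calls: perfect cubes: 1³, 2³, 3³, …, so 1, 8, 27, 64, 125, 216, 343 → 512.
So the next line is 123 units, 512 calls.

123 units, 512 calls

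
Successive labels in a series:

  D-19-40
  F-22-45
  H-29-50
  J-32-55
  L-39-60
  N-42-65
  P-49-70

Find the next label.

R-52-75

For the letter, letters move forward 2 places in the alphabet: D, F, H, J, L, N, P → R.
Second component: alternating steps +3, +7, +3, +7, …; 19, 22, 29, 32, 39, 42, 49 → 52.
Third component: +5 each step; 40, 45, 50, 55, 60, 65, 70 → 75.
Combining the parts gives R-52-75.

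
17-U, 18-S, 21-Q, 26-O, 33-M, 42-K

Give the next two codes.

53-I, 66-G

First component goes 17, 18, 21, 26, 33, 42 → 53 → 66 (differences are 1, 3, 5, … (increasing by 2 each time)).
Letter goes U, S, Q, O, M, K → I → G (letters move back 2 places in the alphabet).
Putting the parts together: 53-I and then 66-G.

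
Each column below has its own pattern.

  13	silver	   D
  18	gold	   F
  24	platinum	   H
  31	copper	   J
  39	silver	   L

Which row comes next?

First component: differences are 5, 6, 7, … (increasing by 1 each time), so 13, 18, 24, 31, 39 → 48.
Metal: repeats silver → gold → platinum → copper, so silver, gold, platinum, copper, silver → gold.
Letter: letters move forward 2 places in the alphabet, so D, F, H, J, L → N.
Combining the parts gives 48  gold  N.

48  gold  N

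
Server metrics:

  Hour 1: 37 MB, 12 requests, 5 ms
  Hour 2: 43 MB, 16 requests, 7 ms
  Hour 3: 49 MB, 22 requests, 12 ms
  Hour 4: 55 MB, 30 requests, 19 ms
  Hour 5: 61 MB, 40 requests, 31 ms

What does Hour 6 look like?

67 MB, 52 requests, 50 ms

MB: +6 each step, so 37, 43, 49, 55, 61 → 67.
Requests goes 12, 16, 22, 30, 40 → 52 (differences are 4, 6, 8, … (increasing by 2 each time)).
Ms: each term is the sum of the two before it; 5, 7, 12, 19, 31 → 50.
Putting it together: 67 MB, 52 requests, 50 ms.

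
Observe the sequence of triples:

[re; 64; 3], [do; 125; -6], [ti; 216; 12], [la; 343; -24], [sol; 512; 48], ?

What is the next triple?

[fa; 729; -96]

For the note, runs backward through the solfège scale do→ti: re, do, ti, la, sol → fa.
Second slot goes 64, 125, 216, 343, 512 → 729 (perfect cubes: 4³, 5³, 6³, …).
Third slot: ×(-2) each step, so 3, -6, 12, -24, 48 → -96.
Putting it together: [fa; 729; -96].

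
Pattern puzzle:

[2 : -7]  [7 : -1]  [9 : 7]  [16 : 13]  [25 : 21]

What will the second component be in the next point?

Second component — alternating steps +6, +8, +6, +8, …: -7, -1, 7, 13, 21 → 27.

27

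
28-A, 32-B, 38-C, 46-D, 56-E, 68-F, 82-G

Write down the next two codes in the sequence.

First component: 28, 32, 38, 46, 56, 68, 82 → 98 → 116 (differences are 4, 6, 8, … (increasing by 2 each time)).
Letter: letters move forward 1 place in the alphabet, so A, B, C, D, E, F, G → H → I.
Putting the parts together: 98-H and then 116-I.

98-H then 116-I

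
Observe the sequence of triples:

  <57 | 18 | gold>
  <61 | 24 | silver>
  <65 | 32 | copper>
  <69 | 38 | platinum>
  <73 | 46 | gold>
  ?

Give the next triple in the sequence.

First slot — +4 each step: 57, 61, 65, 69, 73 → 77.
Second slot goes 18, 24, 32, 38, 46 → 52 (alternating steps +6, +8, +6, +8, …).
Metal goes gold, silver, copper, platinum, gold → silver (repeats gold → silver → copper → platinum).
So the next triple is <77 | 52 | silver>.

<77 | 52 | silver>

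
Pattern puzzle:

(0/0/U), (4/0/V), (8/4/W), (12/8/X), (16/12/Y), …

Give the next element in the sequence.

First component: +4 each step, so 0, 4, 8, 12, 16 → 20.
Second component — always the previous value of the first component: 0, 0, 4, 8, 12 → 16.
Letter goes U, V, W, X, Y → Z (letters move forward 1 place in the alphabet).
So the next element is (20/16/Z).

(20/16/Z)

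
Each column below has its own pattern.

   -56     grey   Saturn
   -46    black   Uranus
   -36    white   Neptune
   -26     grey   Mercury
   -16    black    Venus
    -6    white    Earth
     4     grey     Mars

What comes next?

14  black  Jupiter

First component goes -56, -46, -36, -26, -16, -6, 4 → 14 (+10 each step).
For the shade, repeats grey → black → white: grey, black, white, grey, black, white, grey → black.
Planet: runs through the planets Mercury→Neptune, so Saturn, Uranus, Neptune, Mercury, Venus, Earth, Mars → Jupiter.
So the next row is 14  black  Jupiter.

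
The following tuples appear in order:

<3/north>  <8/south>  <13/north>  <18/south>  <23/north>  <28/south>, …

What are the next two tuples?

First entry: 3, 8, 13, 18, 23, 28 → 33 → 38 (+5 each step).
Direction: north, south, north, south, north, south → north → south (alternates north ↔ south).
So the next two tuples are <33/north> and <38/south>.

<33/north>, <38/south>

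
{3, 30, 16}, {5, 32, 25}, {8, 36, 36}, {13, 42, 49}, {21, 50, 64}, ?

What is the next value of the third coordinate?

81

First coordinate goes 3, 5, 8, 13, 21 → 34 (each term is the sum of the two before it).
Second coordinate — differences are 2, 4, 6, … (increasing by 2 each time): 30, 32, 36, 42, 50 → 60.
For the third coordinate, perfect squares: 4², 5², 6², …: 16, 25, 36, 49, 64 → 81.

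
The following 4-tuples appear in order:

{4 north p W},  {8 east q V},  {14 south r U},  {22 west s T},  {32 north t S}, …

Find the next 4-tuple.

{44 east u R}

First component: 4, 8, 14, 22, 32 → 44 (differences are 4, 6, 8, … (increasing by 2 each time)).
For the direction, repeats north → east → south → west: north, east, south, west, north → east.
For the first letter, letters move forward 1 place in the alphabet: p, q, r, s, t → u.
Second letter: W, V, U, T, S → R (letters move back 1 place in the alphabet).
Combining the parts gives {44 east u R}.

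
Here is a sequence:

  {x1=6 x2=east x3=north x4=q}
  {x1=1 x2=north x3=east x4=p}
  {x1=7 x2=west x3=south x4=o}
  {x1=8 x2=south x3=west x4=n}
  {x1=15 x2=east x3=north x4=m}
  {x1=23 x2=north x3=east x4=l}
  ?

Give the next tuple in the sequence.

{x1=38 x2=west x3=south x4=k}

X1 — each term is the sum of the two before it: 6, 1, 7, 8, 15, 23 → 38.
X2 — repeats east → north → west → south: east, north, west, south, east, north → west.
X3: north, east, south, west, north, east → south (repeats north → east → south → west).
For the x4, letters move back 1 place in the alphabet: q, p, o, n, m, l → k.
Combining the parts gives {x1=38 x2=west x3=south x4=k}.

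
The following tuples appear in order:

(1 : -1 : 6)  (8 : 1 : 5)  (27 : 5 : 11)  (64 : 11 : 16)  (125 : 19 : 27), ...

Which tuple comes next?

(216 : 29 : 43)

First entry: perfect cubes: 1³, 2³, 3³, …, so 1, 8, 27, 64, 125 → 216.
Second entry: -1, 1, 5, 11, 19 → 29 (differences are 2, 4, 6, … (increasing by 2 each time)).
Third entry: 6, 5, 11, 16, 27 → 43 (each term is the sum of the two before it).
Putting it together: (216 : 29 : 43).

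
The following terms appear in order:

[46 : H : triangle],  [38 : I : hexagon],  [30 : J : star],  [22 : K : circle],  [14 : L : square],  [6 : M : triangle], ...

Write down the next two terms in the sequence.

[-2 : N : hexagon], [-10 : O : star]

First coordinate — −8 each step: 46, 38, 30, 22, 14, 6 → -2 → -10.
Letter: H, I, J, K, L, M → N → O (letters move forward 1 place in the alphabet).
Shape: repeats triangle → hexagon → star → circle → square, so triangle, hexagon, star, circle, square, triangle → hexagon → star.
So the next two terms are [-2 : N : hexagon] and [-10 : O : star].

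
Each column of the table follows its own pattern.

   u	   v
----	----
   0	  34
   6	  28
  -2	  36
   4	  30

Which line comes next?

For the column u, alternating steps +6, −8, +6, −8, …: 0, 6, -2, 4 → -4.
For the column v, together with the column u always sums to 34: 34, 28, 36, 30 → 38.
Putting it together: -4  38.

-4  38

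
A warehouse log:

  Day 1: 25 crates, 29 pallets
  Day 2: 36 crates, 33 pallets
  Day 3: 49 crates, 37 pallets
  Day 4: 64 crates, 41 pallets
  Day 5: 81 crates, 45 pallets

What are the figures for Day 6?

Crates goes 25, 36, 49, 64, 81 → 100 (perfect squares: 5², 6², 7², …).
Pallets: 29, 33, 37, 41, 45 → 49 (+4 each step).
So the next record is 100 crates, 49 pallets.

100 crates, 49 pallets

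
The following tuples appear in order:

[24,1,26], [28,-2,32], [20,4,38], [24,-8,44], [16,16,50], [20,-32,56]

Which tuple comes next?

For the first slot, alternating steps +4, −8, +4, −8, …: 24, 28, 20, 24, 16, 20 → 12.
Second slot: ×(-2) each step; 1, -2, 4, -8, 16, -32 → 64.
Third slot goes 26, 32, 38, 44, 50, 56 → 62 (+6 each step).
Combining the parts gives [12,64,62].

[12,64,62]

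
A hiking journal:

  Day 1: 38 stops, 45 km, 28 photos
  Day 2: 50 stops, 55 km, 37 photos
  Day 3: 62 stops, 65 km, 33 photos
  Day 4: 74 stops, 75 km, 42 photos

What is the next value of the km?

85

For the stops, +12 each step: 38, 50, 62, 74 → 86.
Km — +10 each step: 45, 55, 65, 75 → 85.
Photos: alternating steps +9, −4, +9, −4, …; 28, 37, 33, 42 → 38.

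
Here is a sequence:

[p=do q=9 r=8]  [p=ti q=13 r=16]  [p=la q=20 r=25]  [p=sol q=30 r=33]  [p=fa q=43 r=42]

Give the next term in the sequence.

P: runs backward through the solfège scale do→ti; do, ti, la, sol, fa → mi.
Q: 9, 13, 20, 30, 43 → 59 (differences are 4, 7, 10, … (increasing by 3 each time)).
R goes 8, 16, 25, 33, 42 → 50 (alternating steps +8, +9, +8, +9, …).
So the next term is [p=mi q=59 r=50].

[p=mi q=59 r=50]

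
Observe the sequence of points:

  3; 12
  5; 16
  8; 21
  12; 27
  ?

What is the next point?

17; 34

For the first value, differences are 2, 3, 4, … (increasing by 1 each time): 3, 5, 8, 12 → 17.
Second value: differences are 4, 5, 6, … (increasing by 1 each time), so 12, 16, 21, 27 → 34.
So the next point is 17; 34.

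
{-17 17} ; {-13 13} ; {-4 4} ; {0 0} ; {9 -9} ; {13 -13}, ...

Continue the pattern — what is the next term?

{22 -22}

First part: alternating steps +4, +9, +4, +9, …, so -17, -13, -4, 0, 9, 13 → 22.
Second part: 17, 13, 4, 0, -9, -13 → -22 (always the negative of the first part).
Combining the parts gives {22 -22}.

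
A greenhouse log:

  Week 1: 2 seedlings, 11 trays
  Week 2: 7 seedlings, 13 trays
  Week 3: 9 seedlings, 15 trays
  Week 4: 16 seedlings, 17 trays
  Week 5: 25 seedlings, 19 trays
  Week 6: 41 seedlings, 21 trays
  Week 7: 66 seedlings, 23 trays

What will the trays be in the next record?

Seedlings goes 2, 7, 9, 16, 25, 41, 66 → 107 (each term is the sum of the two before it).
Trays: 11, 13, 15, 17, 19, 21, 23 → 25 (+2 each step).

25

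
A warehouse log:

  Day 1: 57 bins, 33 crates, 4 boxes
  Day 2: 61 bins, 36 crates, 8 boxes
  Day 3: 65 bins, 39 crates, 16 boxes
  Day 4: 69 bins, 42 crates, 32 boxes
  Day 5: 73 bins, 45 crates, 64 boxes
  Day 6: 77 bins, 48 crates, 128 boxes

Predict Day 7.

Bins: +4 each step; 57, 61, 65, 69, 73, 77 → 81.
For the crates, +3 each step: 33, 36, 39, 42, 45, 48 → 51.
Boxes: ×2 each step; 4, 8, 16, 32, 64, 128 → 256.
Combining the parts gives 81 bins, 51 crates, 256 boxes.

81 bins, 51 crates, 256 boxes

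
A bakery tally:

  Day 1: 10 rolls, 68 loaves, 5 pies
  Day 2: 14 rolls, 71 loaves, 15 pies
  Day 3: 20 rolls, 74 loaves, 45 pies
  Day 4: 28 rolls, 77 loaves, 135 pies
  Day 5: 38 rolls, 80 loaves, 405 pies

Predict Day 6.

50 rolls, 83 loaves, 1215 pies

Rolls: differences are 4, 6, 8, … (increasing by 2 each time); 10, 14, 20, 28, 38 → 50.
Loaves goes 68, 71, 74, 77, 80 → 83 (+3 each step).
Pies goes 5, 15, 45, 135, 405 → 1215 (×3 each step).
Combining the parts gives 50 rolls, 83 loaves, 1215 pies.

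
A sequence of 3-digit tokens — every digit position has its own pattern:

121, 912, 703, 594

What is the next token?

385

First digit: −2 each step, mod 10, so 1, 9, 7, 5 → 3.
For the second digit, −1 each step, mod 10: 2, 1, 0, 9 → 8.
For the third digit, +1 each step, mod 10: 1, 2, 3, 4 → 5.
Combining the parts gives 385.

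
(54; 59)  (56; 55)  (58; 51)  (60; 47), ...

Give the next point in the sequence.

First slot: +2 each step; 54, 56, 58, 60 → 62.
For the second slot, −4 each step: 59, 55, 51, 47 → 43.
Putting it together: (62; 43).

(62; 43)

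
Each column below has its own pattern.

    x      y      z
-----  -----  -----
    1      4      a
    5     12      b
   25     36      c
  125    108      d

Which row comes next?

Column x goes 1, 5, 25, 125 → 625 (×5 each step).
Column y: ×3 each step; 4, 12, 36, 108 → 324.
For the column z, letters move forward 1 place in the alphabet: a, b, c, d → e.
Putting it together: 625  324  e.

625  324  e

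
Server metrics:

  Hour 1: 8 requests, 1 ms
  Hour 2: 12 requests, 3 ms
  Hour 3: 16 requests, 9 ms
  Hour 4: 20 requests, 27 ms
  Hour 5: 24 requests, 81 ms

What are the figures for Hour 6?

28 requests, 243 ms

Requests — +4 each step: 8, 12, 16, 20, 24 → 28.
Ms: 1, 3, 9, 27, 81 → 243 (×3 each step).
Putting it together: 28 requests, 243 ms.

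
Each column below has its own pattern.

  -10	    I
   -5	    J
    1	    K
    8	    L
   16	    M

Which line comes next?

First component: differences are 5, 6, 7, … (increasing by 1 each time), so -10, -5, 1, 8, 16 → 25.
Letter: letters move forward 1 place in the alphabet, so I, J, K, L, M → N.
Combining the parts gives 25  N.

25  N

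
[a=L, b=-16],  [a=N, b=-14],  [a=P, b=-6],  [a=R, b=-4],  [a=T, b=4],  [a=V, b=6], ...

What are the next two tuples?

A goes L, N, P, R, T, V → X → Z (letters move forward 2 places in the alphabet).
B — alternating steps +2, +8, +2, +8, …: -16, -14, -6, -4, 4, 6 → 14 → 16.
So the next two tuples are [a=X, b=14] and [a=Z, b=16].

[a=X, b=14], [a=Z, b=16]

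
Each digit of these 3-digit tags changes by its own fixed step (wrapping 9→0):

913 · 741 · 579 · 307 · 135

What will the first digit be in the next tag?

For the first digit, −2 each step, mod 10: 9, 7, 5, 3, 1 → 9.
Second digit: +3 each step, mod 10; 1, 4, 7, 0, 3 → 6.
Third digit: −2 each step, mod 10, so 3, 1, 9, 7, 5 → 3.

9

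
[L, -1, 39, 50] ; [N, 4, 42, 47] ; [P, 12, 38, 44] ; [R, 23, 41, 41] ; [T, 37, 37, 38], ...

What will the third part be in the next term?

40

Third part: alternating steps +3, −4, +3, −4, …; 39, 42, 38, 41, 37 → 40.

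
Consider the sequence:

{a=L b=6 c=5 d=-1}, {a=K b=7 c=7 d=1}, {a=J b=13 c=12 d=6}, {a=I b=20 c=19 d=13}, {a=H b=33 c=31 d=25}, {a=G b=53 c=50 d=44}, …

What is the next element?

A: letters move back 1 place in the alphabet; L, K, J, I, H, G → F.
B — each term is the sum of the two before it: 6, 7, 13, 20, 33, 53 → 86.
C: 5, 7, 12, 19, 31, 50 → 81 (each term is the sum of the two before it).
D: always 6 less than the c, so -1, 1, 6, 13, 25, 44 → 75.
So the next element is {a=F b=86 c=81 d=75}.

{a=F b=86 c=81 d=75}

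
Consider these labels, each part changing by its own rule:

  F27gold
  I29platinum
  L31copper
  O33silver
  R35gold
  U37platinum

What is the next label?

X39copper

For the letter, letters move forward 3 places in the alphabet: F, I, L, O, R, U → X.
Second component: +2 each step, so 27, 29, 31, 33, 35, 37 → 39.
Metal — repeats gold → platinum → copper → silver: gold, platinum, copper, silver, gold, platinum → copper.
Putting it together: X39copper.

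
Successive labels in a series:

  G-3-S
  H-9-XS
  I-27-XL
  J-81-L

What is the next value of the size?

Size: S, XS, XL, L → M (runs backward through clothing sizes XS→XL).

M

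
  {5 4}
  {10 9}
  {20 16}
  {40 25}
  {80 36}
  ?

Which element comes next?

{160 49}

For the first slot, ×2 each step: 5, 10, 20, 40, 80 → 160.
For the second slot, perfect squares: 2², 3², 4², …: 4, 9, 16, 25, 36 → 49.
Putting it together: {160 49}.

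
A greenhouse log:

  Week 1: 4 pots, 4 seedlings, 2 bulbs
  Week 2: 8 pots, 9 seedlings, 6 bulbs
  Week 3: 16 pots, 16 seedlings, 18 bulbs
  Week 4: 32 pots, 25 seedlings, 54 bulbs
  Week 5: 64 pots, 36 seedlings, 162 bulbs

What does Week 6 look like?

128 pots, 49 seedlings, 486 bulbs

Pots: 4, 8, 16, 32, 64 → 128 (×2 each step).
Seedlings goes 4, 9, 16, 25, 36 → 49 (perfect squares: 2², 3², 4², …).
Bulbs — ×3 each step: 2, 6, 18, 54, 162 → 486.
Combining the parts gives 128 pots, 49 seedlings, 486 bulbs.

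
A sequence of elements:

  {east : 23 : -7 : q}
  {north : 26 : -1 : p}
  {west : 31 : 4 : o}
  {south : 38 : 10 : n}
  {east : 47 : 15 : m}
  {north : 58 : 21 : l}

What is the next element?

For the direction, repeats east → north → west → south: east, north, west, south, east, north → west.
Second coordinate: differences are 3, 5, 7, … (increasing by 2 each time), so 23, 26, 31, 38, 47, 58 → 71.
Third coordinate: -7, -1, 4, 10, 15, 21 → 26 (alternating steps +6, +5, +6, +5, …).
Letter goes q, p, o, n, m, l → k (letters move back 1 place in the alphabet).
Putting it together: {west : 71 : 26 : k}.

{west : 71 : 26 : k}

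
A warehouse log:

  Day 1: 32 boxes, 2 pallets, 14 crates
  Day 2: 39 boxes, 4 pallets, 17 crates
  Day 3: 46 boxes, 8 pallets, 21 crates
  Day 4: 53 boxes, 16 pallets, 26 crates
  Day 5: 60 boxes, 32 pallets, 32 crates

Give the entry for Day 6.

67 boxes, 64 pallets, 39 crates

Boxes: 32, 39, 46, 53, 60 → 67 (+7 each step).
Pallets goes 2, 4, 8, 16, 32 → 64 (×2 each step).
Crates: differences are 3, 4, 5, … (increasing by 1 each time), so 14, 17, 21, 26, 32 → 39.
Combining the parts gives 67 boxes, 64 pallets, 39 crates.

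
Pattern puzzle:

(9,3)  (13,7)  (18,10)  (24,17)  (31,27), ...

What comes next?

(39,44)

First entry goes 9, 13, 18, 24, 31 → 39 (differences are 4, 5, 6, … (increasing by 1 each time)).
Second entry: each term is the sum of the two before it; 3, 7, 10, 17, 27 → 44.
Combining the parts gives (39,44).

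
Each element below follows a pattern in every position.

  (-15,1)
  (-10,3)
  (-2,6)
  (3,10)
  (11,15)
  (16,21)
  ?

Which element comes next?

First coordinate: alternating steps +5, +8, +5, +8, …, so -15, -10, -2, 3, 11, 16 → 24.
Second coordinate: differences are 2, 3, 4, … (increasing by 1 each time), so 1, 3, 6, 10, 15, 21 → 28.
So the next element is (24,28).

(24,28)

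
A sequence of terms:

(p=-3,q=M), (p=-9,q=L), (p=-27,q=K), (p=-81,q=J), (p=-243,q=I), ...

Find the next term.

P goes -3, -9, -27, -81, -243 → -729 (×3 each step).
For the q, letters move back 1 place in the alphabet: M, L, K, J, I → H.
Combining the parts gives (p=-729,q=H).

(p=-729,q=H)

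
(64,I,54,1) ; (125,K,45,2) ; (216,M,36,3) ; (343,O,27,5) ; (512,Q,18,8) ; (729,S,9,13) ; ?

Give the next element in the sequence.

First coordinate: perfect cubes: 4³, 5³, 6³, …, so 64, 125, 216, 343, 512, 729 → 1000.
Letter: letters move forward 2 places in the alphabet; I, K, M, O, Q, S → U.
Third coordinate goes 54, 45, 36, 27, 18, 9 → 0 (−9 each step).
Fourth coordinate goes 1, 2, 3, 5, 8, 13 → 21 (each term is the sum of the two before it).
Putting it together: (1000,U,0,21).

(1000,U,0,21)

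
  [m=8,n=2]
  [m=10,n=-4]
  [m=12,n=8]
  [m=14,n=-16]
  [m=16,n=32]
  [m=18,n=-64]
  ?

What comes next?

M goes 8, 10, 12, 14, 16, 18 → 20 (+2 each step).
For the n, ×(-2) each step: 2, -4, 8, -16, 32, -64 → 128.
Combining the parts gives [m=20,n=128].

[m=20,n=128]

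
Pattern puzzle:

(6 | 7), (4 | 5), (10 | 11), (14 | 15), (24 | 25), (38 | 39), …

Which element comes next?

For the first part, each term is the sum of the two before it: 6, 4, 10, 14, 24, 38 → 62.
Second part goes 7, 5, 11, 15, 25, 39 → 63 (always 1 more than the first part).
Combining the parts gives (62 | 63).

(62 | 63)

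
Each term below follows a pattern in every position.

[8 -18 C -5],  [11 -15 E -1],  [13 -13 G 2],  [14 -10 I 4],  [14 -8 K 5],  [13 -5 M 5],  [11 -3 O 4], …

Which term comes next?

[8 0 Q 2]

First slot goes 8, 11, 13, 14, 14, 13, 11 → 8 (differences are 3, 2, 1, … (decreasing by 1 each time)).
Second slot: -18, -15, -13, -10, -8, -5, -3 → 0 (alternating steps +3, +2, +3, +2, …).
Letter — letters move forward 2 places in the alphabet: C, E, G, I, K, M, O → Q.
Fourth slot: differences are 4, 3, 2, … (decreasing by 1 each time), so -5, -1, 2, 4, 5, 5, 4 → 2.
Combining the parts gives [8 0 Q 2].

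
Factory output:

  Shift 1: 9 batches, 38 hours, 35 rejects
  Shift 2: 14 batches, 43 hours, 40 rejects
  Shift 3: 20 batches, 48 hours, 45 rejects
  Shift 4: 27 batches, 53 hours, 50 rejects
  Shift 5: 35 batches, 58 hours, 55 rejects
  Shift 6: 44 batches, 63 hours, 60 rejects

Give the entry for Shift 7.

Batches: 9, 14, 20, 27, 35, 44 → 54 (differences are 5, 6, 7, … (increasing by 1 each time)).
Hours — +5 each step: 38, 43, 48, 53, 58, 63 → 68.
Rejects goes 35, 40, 45, 50, 55, 60 → 65 (+5 each step).
Putting it together: 54 batches, 68 hours, 65 rejects.

54 batches, 68 hours, 65 rejects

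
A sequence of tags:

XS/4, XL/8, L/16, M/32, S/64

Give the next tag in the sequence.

XS/128

Size goes XS, XL, L, M, S → XS (runs backward through clothing sizes XS→XL).
Second component — ×2 each step: 4, 8, 16, 32, 64 → 128.
Combining the parts gives XS/128.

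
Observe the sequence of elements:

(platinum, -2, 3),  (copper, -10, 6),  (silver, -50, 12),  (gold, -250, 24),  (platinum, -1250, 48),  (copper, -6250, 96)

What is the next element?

(silver, -31250, 192)

Metal — repeats platinum → copper → silver → gold: platinum, copper, silver, gold, platinum, copper → silver.
Second value: ×5 each step; -2, -10, -50, -250, -1250, -6250 → -31250.
Third value: ×2 each step; 3, 6, 12, 24, 48, 96 → 192.
So the next element is (silver, -31250, 192).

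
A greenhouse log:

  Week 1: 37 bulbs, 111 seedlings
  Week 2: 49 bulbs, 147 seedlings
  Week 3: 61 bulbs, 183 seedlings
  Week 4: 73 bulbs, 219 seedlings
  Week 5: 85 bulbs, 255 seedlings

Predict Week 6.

Bulbs: +12 each step, so 37, 49, 61, 73, 85 → 97.
Seedlings goes 111, 147, 183, 219, 255 → 291 (always 3 × the bulbs).
Combining the parts gives 97 bulbs, 291 seedlings.

97 bulbs, 291 seedlings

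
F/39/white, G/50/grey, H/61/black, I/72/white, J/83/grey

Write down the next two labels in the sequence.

K/94/black then L/105/white

Letter — letters move forward 1 place in the alphabet: F, G, H, I, J → K → L.
Second component — +11 each step: 39, 50, 61, 72, 83 → 94 → 105.
Shade: repeats white → grey → black, so white, grey, black, white, grey → black → white.
Putting the parts together: K/94/black and then L/105/white.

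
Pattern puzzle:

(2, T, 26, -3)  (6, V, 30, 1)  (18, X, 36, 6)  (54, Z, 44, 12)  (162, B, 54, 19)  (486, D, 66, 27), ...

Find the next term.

For the first slot, ×3 each step: 2, 6, 18, 54, 162, 486 → 1458.
Letter — letters move forward 2 places in the alphabet, wrapping Z→A: T, V, X, Z, B, D → F.
For the third slot, differences are 4, 6, 8, … (increasing by 2 each time): 26, 30, 36, 44, 54, 66 → 80.
For the fourth slot, differences are 4, 5, 6, … (increasing by 1 each time): -3, 1, 6, 12, 19, 27 → 36.
Combining the parts gives (1458, F, 80, 36).

(1458, F, 80, 36)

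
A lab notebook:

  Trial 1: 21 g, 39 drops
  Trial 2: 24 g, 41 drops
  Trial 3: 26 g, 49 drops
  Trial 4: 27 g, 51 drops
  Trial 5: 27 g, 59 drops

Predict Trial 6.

G: differences are 3, 2, 1, … (decreasing by 1 each time), so 21, 24, 26, 27, 27 → 26.
Drops — alternating steps +2, +8, +2, +8, …: 39, 41, 49, 51, 59 → 61.
So the next line is 26 g, 61 drops.

26 g, 61 drops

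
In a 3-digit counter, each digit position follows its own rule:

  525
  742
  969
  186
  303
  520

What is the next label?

747

First digit: +2 each step, mod 10; 5, 7, 9, 1, 3, 5 → 7.
Second digit: +2 each step, mod 10, so 2, 4, 6, 8, 0, 2 → 4.
Third digit: −3 each step, mod 10, so 5, 2, 9, 6, 3, 0 → 7.
Combining the parts gives 747.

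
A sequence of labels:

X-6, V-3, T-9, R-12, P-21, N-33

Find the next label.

For the letter, letters move back 2 places in the alphabet: X, V, T, R, P, N → L.
For the second component, each term is the sum of the two before it: 6, 3, 9, 12, 21, 33 → 54.
Combining the parts gives L-54.

L-54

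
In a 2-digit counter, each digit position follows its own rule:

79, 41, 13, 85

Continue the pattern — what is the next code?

For the first digit, −3 each step, mod 10: 7, 4, 1, 8 → 5.
Second digit — +2 each step, mod 10: 9, 1, 3, 5 → 7.
Combining the parts gives 57.

57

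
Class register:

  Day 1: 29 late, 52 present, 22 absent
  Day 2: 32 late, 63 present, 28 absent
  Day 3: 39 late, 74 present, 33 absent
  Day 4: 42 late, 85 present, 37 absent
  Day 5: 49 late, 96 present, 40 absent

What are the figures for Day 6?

Late: alternating steps +3, +7, +3, +7, …, so 29, 32, 39, 42, 49 → 52.
Present goes 52, 63, 74, 85, 96 → 107 (+11 each step).
For the absent, differences are 6, 5, 4, … (decreasing by 1 each time): 22, 28, 33, 37, 40 → 42.
Putting it together: 52 late, 107 present, 42 absent.

52 late, 107 present, 42 absent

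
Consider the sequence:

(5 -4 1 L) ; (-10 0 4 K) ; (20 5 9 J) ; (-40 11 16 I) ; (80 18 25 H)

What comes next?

(-160 26 36 G)

For the first component, ×(-2) each step: 5, -10, 20, -40, 80 → -160.
Second component goes -4, 0, 5, 11, 18 → 26 (differences are 4, 5, 6, … (increasing by 1 each time)).
Third component: perfect squares: 1², 2², 3², …, so 1, 4, 9, 16, 25 → 36.
Letter: letters move back 1 place in the alphabet, so L, K, J, I, H → G.
Combining the parts gives (-160 26 36 G).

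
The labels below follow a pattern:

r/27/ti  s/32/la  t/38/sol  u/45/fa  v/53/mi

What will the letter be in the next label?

Letter: letters move forward 1 place in the alphabet; r, s, t, u, v → w.

w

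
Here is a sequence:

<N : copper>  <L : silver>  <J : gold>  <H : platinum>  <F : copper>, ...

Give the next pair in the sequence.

Letter: letters move back 2 places in the alphabet; N, L, J, H, F → D.
Metal: repeats copper → silver → gold → platinum; copper, silver, gold, platinum, copper → silver.
Combining the parts gives <D : silver>.

<D : silver>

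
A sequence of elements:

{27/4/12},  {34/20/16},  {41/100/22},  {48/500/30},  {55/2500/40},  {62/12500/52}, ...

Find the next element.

First value goes 27, 34, 41, 48, 55, 62 → 69 (+7 each step).
Second value: ×5 each step, so 4, 20, 100, 500, 2500, 12500 → 62500.
Third value: differences are 4, 6, 8, … (increasing by 2 each time), so 12, 16, 22, 30, 40, 52 → 66.
So the next element is {69/62500/66}.

{69/62500/66}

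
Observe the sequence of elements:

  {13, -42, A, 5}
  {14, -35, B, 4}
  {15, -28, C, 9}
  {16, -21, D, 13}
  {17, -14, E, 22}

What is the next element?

{18, -7, F, 35}

First coordinate: +1 each step; 13, 14, 15, 16, 17 → 18.
Second coordinate: -42, -35, -28, -21, -14 → -7 (+7 each step).
For the letter, letters move forward 1 place in the alphabet: A, B, C, D, E → F.
Fourth coordinate goes 5, 4, 9, 13, 22 → 35 (each term is the sum of the two before it).
So the next element is {18, -7, F, 35}.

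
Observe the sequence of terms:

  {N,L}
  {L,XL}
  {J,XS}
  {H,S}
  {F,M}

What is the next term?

{D,L}

Letter: letters move back 2 places in the alphabet; N, L, J, H, F → D.
For the size, runs through clothing sizes XS→XL: L, XL, XS, S, M → L.
So the next term is {D,L}.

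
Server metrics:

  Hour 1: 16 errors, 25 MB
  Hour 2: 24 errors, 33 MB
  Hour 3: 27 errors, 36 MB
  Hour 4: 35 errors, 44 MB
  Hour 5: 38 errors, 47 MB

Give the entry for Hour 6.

46 errors, 55 MB

For the errors, alternating steps +8, +3, +8, +3, …: 16, 24, 27, 35, 38 → 46.
MB — always 9 more than the errors: 25, 33, 36, 44, 47 → 55.
So the next line is 46 errors, 55 MB.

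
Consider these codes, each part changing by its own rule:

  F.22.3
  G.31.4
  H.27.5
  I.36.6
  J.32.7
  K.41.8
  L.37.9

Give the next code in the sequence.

M.46.10

Letter goes F, G, H, I, J, K, L → M (letters move forward 1 place in the alphabet).
Second component — alternating steps +9, −4, +9, −4, …: 22, 31, 27, 36, 32, 41, 37 → 46.
For the third component, +1 each step: 3, 4, 5, 6, 7, 8, 9 → 10.
So the next code is M.46.10.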